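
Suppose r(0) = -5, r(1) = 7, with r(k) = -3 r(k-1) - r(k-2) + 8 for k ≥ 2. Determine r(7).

r(2) = -3*7 - (-5) + 8 = -8
r(3) = -3*(-8) - 7 + 8 = 25
r(4) = -3*25 - (-8) + 8 = -59
r(5) = -3*(-59) - 25 + 8 = 160
r(6) = -3*160 - (-59) + 8 = -413
r(7) = -3*(-413) - 160 + 8 = 1087

1087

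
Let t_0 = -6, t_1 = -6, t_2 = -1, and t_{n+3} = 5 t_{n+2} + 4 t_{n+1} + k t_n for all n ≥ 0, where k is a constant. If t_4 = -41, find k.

-3

t_3 = -29 - 6k
t_4 = -149 - 36k
So -149 - 36k = -41, giving k = -3.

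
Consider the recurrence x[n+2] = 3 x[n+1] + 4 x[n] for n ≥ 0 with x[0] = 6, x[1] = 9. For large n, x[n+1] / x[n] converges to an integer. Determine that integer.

The characteristic equation is r^2 - 3r - 4 = 0, which factors as (r - 4)(r + 1) = 0.
So the roots are 4 and -1. Since |4| > |-1| and the coefficient of 4^n is non-zero, the ratio tends to 4.

4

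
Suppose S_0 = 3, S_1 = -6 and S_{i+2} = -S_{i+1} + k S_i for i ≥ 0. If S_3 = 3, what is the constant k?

S_2 = 6 + 3k
S_3 = -6 - 9k
So -6 - 9k = 3, giving k = -1.

-1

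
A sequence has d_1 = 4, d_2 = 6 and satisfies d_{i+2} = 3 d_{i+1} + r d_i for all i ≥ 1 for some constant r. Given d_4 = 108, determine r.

3

d_3 = 18 + 4r
d_4 = 54 + 18r
So 54 + 18r = 108, giving r = 3.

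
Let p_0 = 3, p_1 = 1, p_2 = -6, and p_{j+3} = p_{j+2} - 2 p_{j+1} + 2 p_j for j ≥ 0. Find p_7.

-8

p_3 = (-6) - 2*1 + 2*3 = -2
p_4 = (-2) - 2*(-6) + 2*1 = 12
p_5 = 12 - 2*(-2) + 2*(-6) = 4
p_6 = 4 - 2*12 + 2*(-2) = -24
p_7 = (-24) - 2*4 + 2*12 = -8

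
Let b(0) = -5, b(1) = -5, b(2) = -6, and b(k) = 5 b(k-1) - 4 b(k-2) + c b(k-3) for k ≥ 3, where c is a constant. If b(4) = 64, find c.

b(3) = -10 - 5c
b(4) = -26 - 30c
So -26 - 30c = 64, giving c = -3.

-3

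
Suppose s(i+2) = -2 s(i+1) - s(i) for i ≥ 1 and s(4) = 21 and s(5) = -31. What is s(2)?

1

Rearranging, s(i-2) = -(s(i) + 2 s(i-1)).
s(3) = -(-31 + 2(21)) = -11
s(2) = -(21 + 2(-11)) = 1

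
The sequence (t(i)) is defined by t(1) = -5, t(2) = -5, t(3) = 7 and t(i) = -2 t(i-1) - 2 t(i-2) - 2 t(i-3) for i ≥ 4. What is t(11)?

-32

t(4) = -2*7 - 2*(-5) - 2*(-5) = 6
t(5) = -2*6 - 2*7 - 2*(-5) = -16
t(6) = -2*(-16) - 2*6 - 2*7 = 6
t(7) = -2*6 - 2*(-16) - 2*6 = 8
t(8) = -2*8 - 2*6 - 2*(-16) = 4
t(9) = -2*4 - 2*8 - 2*6 = -36
t(10) = -2*(-36) - 2*4 - 2*8 = 48
t(11) = -2*48 - 2*(-36) - 2*4 = -32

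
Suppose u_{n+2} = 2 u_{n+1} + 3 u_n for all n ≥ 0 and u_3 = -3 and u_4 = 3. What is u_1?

-3

Rearranging, u_{n-2} = (u_n - 2 u_{n-1}) / 3.
u_2 = (3 - 2*(-3)) / 3 = 9/3 = 3
u_1 = (-3 - 2*3) / 3 = -9/3 = -3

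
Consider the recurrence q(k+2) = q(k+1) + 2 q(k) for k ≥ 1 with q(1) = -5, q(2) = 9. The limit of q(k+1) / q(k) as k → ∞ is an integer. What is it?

2

The characteristic equation is r^2 - r - 2 = 0, which factors as (r - 2)(r + 1) = 0.
So the roots are 2 and -1. Since |2| > |-1| and the coefficient of 2^k is non-zero, the ratio tends to 2.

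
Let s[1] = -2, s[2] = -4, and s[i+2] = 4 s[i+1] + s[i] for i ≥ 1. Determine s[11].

-1860498

s[3] = 4(-4) + (-2) = -18
s[4] = 4(-18) + (-4) = -76
s[5] = 4(-76) + (-18) = -322
s[6] = 4(-322) + (-76) = -1364
s[7] = 4(-1364) + (-322) = -5778
s[8] = 4(-5778) + (-1364) = -24476
s[9] = 4(-24476) + (-5778) = -103682
s[10] = 4(-103682) + (-24476) = -439204
s[11] = 4(-439204) + (-103682) = -1860498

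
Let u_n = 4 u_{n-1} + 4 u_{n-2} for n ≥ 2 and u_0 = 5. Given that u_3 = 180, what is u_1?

5

Let u_1 = z.
u_2 = 20 + 4z
u_3 = 80 + 20z
So 80 + 20z = 180, giving z = 5.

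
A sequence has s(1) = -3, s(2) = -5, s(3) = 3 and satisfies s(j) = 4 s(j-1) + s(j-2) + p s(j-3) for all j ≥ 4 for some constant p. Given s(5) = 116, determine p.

s(4) = 7 - 3p
s(5) = 31 - 17p
So 31 - 17p = 116, giving p = -5.

-5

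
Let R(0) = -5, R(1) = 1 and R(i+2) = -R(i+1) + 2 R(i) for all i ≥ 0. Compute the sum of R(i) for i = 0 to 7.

R(2) = -1 + 2(-5) = -11
R(3) = -(-11) + 2(1) = 13
R(4) = -13 + 2(-11) = -35
R(5) = -(-35) + 2(13) = 61
R(6) = -61 + 2(-35) = -131
R(7) = -(-131) + 2(61) = 253
Sum = (-5) + 1 + (-11) + 13 + (-35) + 61 + (-131) + 253 = 146

146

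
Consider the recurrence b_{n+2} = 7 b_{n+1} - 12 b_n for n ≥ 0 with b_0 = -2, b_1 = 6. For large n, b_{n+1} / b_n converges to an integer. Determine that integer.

4

The characteristic equation is r^2 - 7r + 12 = 0, which factors as (r - 4)(r - 3) = 0.
So the roots are 4 and 3. Since |4| > |3| and the coefficient of 4^n is non-zero, the ratio tends to 4.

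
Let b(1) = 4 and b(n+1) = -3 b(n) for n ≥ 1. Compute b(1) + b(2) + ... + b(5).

244

b(2) = -3·4 = -12
b(3) = -3·(-12) = 36
b(4) = -3·36 = -108
b(5) = -3·(-108) = 324
Sum = 4 + (-12) + 36 + (-108) + 324 = 244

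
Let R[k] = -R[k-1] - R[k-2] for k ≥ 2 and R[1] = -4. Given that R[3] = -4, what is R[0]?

-4

Let R[0] = z.
R[2] = 4 - z
R[3] = z
So z = -4, giving z = -4.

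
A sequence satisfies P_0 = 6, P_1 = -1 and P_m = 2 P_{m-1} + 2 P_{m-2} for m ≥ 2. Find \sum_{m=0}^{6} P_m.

P_2 = 2·(-1) + 2·6 = 10
P_3 = 2·10 + 2·(-1) = 18
P_4 = 2·18 + 2·10 = 56
P_5 = 2·56 + 2·18 = 148
P_6 = 2·148 + 2·56 = 408
Sum = 6 + (-1) + 10 + 18 + 56 + 148 + 408 = 645

645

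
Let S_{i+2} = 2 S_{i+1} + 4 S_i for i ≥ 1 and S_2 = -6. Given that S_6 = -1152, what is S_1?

-7

Let S_1 = y.
S_3 = -12 + 4y
S_4 = -48 + 8y
S_5 = -144 + 32y
S_6 = -480 + 96y
So -480 + 96y = -1152, giving y = -7.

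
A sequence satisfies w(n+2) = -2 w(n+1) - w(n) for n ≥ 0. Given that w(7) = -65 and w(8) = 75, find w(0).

-5

Rearranging, w(n-2) = -(w(n) + 2 w(n-1)).
w(6) = -(75 + 2·(-65)) = 55
w(5) = -(-65 + 2·55) = -45
w(4) = -(55 + 2·(-45)) = 35
w(3) = -(-45 + 2·35) = -25
w(2) = -(35 + 2·(-25)) = 15
w(1) = -(-25 + 2·15) = -5
w(0) = -(15 + 2·(-5)) = -5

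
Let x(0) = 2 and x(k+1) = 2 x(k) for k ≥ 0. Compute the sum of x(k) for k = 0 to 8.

1022

x(1) = 2·2 = 4
x(2) = 2·4 = 8
x(3) = 2·8 = 16
x(4) = 2·16 = 32
x(5) = 2·32 = 64
x(6) = 2·64 = 128
x(7) = 2·128 = 256
x(8) = 2·256 = 512
Sum = 2 + 4 + 8 + 16 + 32 + 64 + 128 + 256 + 512 = 1022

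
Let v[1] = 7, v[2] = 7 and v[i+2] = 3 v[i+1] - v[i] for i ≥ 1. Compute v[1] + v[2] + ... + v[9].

6916

v[3] = 3*7 - 7 = 14
v[4] = 3*14 - 7 = 35
v[5] = 3*35 - 14 = 91
v[6] = 3*91 - 35 = 238
v[7] = 3*238 - 91 = 623
v[8] = 3*623 - 238 = 1631
v[9] = 3*1631 - 623 = 4270
Sum = 7 + 7 + 14 + 35 + 91 + 238 + 623 + 1631 + 4270 = 6916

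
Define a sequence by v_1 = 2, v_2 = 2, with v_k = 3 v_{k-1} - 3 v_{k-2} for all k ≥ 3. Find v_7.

v_3 = 3*2 - 3*2 = 0
v_4 = 3*0 - 3*2 = -6
v_5 = 3*(-6) - 3*0 = -18
v_6 = 3*(-18) - 3*(-6) = -36
v_7 = 3*(-36) - 3*(-18) = -54

-54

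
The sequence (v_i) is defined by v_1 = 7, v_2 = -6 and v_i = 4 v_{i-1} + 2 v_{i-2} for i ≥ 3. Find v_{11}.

v_3 = 4(-6) + 2(7) = -10
v_4 = 4(-10) + 2(-6) = -52
v_5 = 4(-52) + 2(-10) = -228
v_6 = 4(-228) + 2(-52) = -1016
v_7 = 4(-1016) + 2(-228) = -4520
v_8 = 4(-4520) + 2(-1016) = -20112
v_9 = 4(-20112) + 2(-4520) = -89488
v_{10} = 4(-89488) + 2(-20112) = -398176
v_{11} = 4(-398176) + 2(-89488) = -1771680

-1771680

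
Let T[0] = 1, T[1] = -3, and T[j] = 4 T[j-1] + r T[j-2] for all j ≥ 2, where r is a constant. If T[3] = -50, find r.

T[2] = -12 + r
T[3] = -48 + r
So -48 + r = -50, giving r = -2.

-2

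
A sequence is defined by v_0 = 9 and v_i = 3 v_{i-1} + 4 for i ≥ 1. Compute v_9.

v_1 = 3*9 + 4 = 31
v_2 = 3*31 + 4 = 97
v_3 = 3*97 + 4 = 295
v_4 = 3*295 + 4 = 889
v_5 = 3*889 + 4 = 2671
v_6 = 3*2671 + 4 = 8017
v_7 = 3*8017 + 4 = 24055
v_8 = 3*24055 + 4 = 72169
v_9 = 3*72169 + 4 = 216511

216511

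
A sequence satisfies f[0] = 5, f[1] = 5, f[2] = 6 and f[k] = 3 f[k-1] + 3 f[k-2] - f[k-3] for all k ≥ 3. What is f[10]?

266062

f[3] = 3·6 + 3·5 - 5 = 28
f[4] = 3·28 + 3·6 - 5 = 97
f[5] = 3·97 + 3·28 - 6 = 369
f[6] = 3·369 + 3·97 - 28 = 1370
f[7] = 3·1370 + 3·369 - 97 = 5120
f[8] = 3·5120 + 3·1370 - 369 = 19101
f[9] = 3·19101 + 3·5120 - 1370 = 71293
f[10] = 3·71293 + 3·19101 - 5120 = 266062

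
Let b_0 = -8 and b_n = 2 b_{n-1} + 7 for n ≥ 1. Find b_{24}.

The fixed point is 7/(1 - 2) = -7, so b_n + 7 = 2(b_{n-1} + 7).
Hence b_n = -1·2^n - 7.
b_{24} = -1·2^{24} - 7 = -1·16777216 - 7 = -16777223.

-16777223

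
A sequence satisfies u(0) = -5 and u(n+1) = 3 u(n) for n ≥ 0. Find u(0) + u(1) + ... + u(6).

-5465

u(1) = 3(-5) = -15
u(2) = 3(-15) = -45
u(3) = 3(-45) = -135
u(4) = 3(-135) = -405
u(5) = 3(-405) = -1215
u(6) = 3(-1215) = -3645
Sum = (-5) + (-15) + (-45) + (-135) + (-405) + (-1215) + (-3645) = -5465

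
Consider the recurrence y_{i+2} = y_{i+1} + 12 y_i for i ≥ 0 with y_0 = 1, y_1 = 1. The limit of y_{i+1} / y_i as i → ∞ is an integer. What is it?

The characteristic equation is r^2 - r - 12 = 0, which factors as (r - 4)(r + 3) = 0.
So the roots are 4 and -3. Since |4| > |-3| and the coefficient of 4^i is non-zero, the ratio tends to 4.

4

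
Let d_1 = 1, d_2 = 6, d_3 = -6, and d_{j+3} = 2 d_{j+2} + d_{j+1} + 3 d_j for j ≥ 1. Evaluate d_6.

d_4 = 2(-6) + 6 + 3(1) = -3
d_5 = 2(-3) + (-6) + 3(6) = 6
d_6 = 2(6) + (-3) + 3(-6) = -9

-9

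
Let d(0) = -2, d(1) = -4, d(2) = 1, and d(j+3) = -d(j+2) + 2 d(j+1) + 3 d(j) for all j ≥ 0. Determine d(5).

-32

d(3) = -1 + 2(-4) + 3(-2) = -15
d(4) = -(-15) + 2(1) + 3(-4) = 5
d(5) = -5 + 2(-15) + 3(1) = -32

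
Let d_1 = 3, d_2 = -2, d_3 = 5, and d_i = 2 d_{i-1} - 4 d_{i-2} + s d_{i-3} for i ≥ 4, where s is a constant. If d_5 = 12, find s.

d_4 = 18 + 3s
d_5 = 16 + 4s
So 16 + 4s = 12, giving s = -1.

-1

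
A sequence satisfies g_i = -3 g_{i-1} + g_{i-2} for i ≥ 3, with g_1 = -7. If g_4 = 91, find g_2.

7

Let g_2 = y.
g_3 = -7 - 3y
g_4 = 21 + 10y
So 21 + 10y = 91, giving y = 7.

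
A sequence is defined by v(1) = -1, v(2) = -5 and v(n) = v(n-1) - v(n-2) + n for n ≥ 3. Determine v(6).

v(3) = (-5) - (-1) + 3 = -1
v(4) = (-1) - (-5) + 4 = 8
v(5) = 8 - (-1) + 5 = 14
v(6) = 14 - 8 + 6 = 12

12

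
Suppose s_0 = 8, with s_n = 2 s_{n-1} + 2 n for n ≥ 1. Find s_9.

s_1 = 2·8 + 2 = 18
s_2 = 2·18 + 4 = 40
s_3 = 2·40 + 6 = 86
s_4 = 2·86 + 8 = 180
s_5 = 2·180 + 10 = 370
s_6 = 2·370 + 12 = 752
s_7 = 2·752 + 14 = 1518
s_8 = 2·1518 + 16 = 3052
s_9 = 2·3052 + 18 = 6122

6122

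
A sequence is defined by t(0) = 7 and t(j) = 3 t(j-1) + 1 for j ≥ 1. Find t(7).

16402

t(1) = 3(7) + 1 = 22
t(2) = 3(22) + 1 = 67
t(3) = 3(67) + 1 = 202
t(4) = 3(202) + 1 = 607
t(5) = 3(607) + 1 = 1822
t(6) = 3(1822) + 1 = 5467
t(7) = 3(5467) + 1 = 16402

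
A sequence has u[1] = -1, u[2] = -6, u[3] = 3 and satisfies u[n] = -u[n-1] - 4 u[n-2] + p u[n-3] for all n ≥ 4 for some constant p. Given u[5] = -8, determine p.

-5

u[4] = 21 - p
u[5] = -33 - 5p
So -33 - 5p = -8, giving p = -5.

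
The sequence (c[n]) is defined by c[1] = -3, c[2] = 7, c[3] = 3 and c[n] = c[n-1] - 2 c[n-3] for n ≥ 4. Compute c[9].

3

c[4] = 3 - 2*(-3) = 9
c[5] = 9 - 2*7 = -5
c[6] = (-5) - 2*3 = -11
c[7] = (-11) - 2*9 = -29
c[8] = (-29) - 2*(-5) = -19
c[9] = (-19) - 2*(-11) = 3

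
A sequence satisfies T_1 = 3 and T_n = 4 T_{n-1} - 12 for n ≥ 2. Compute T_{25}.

The fixed point is -12/(1 - 4) = 4, so T_n - 4 = 4(T_{n-1} - 4).
Hence T_n = -1·4^{n-1} + 4.
T_{25} = -1·4^{24} + 4 = -1·281474976710656 + 4 = -281474976710652.

-281474976710652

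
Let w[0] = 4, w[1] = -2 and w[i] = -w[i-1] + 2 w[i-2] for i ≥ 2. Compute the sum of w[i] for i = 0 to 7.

-154

w[2] = -(-2) + 2·4 = 10
w[3] = -10 + 2·(-2) = -14
w[4] = -(-14) + 2·10 = 34
w[5] = -34 + 2·(-14) = -62
w[6] = -(-62) + 2·34 = 130
w[7] = -130 + 2·(-62) = -254
Sum = 4 + (-2) + 10 + (-14) + 34 + (-62) + 130 + (-254) = -154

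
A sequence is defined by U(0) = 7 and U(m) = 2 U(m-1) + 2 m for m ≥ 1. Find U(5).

U(1) = 2(7) + 2 = 16
U(2) = 2(16) + 4 = 36
U(3) = 2(36) + 6 = 78
U(4) = 2(78) + 8 = 164
U(5) = 2(164) + 10 = 338

338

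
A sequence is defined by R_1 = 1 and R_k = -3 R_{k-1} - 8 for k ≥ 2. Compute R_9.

R_2 = -3(1) - 8 = -11
R_3 = -3(-11) - 8 = 25
R_4 = -3(25) - 8 = -83
R_5 = -3(-83) - 8 = 241
R_6 = -3(241) - 8 = -731
R_7 = -3(-731) - 8 = 2185
R_8 = -3(2185) - 8 = -6563
R_9 = -3(-6563) - 8 = 19681

19681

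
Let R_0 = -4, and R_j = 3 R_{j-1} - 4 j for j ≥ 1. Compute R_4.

-556

R_1 = 3(-4) - 4 = -16
R_2 = 3(-16) - 8 = -56
R_3 = 3(-56) - 12 = -180
R_4 = 3(-180) - 16 = -556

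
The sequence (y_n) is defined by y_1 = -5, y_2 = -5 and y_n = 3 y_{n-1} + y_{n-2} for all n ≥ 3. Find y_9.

-25580

y_3 = 3(-5) + (-5) = -20
y_4 = 3(-20) + (-5) = -65
y_5 = 3(-65) + (-20) = -215
y_6 = 3(-215) + (-65) = -710
y_7 = 3(-710) + (-215) = -2345
y_8 = 3(-2345) + (-710) = -7745
y_9 = 3(-7745) + (-2345) = -25580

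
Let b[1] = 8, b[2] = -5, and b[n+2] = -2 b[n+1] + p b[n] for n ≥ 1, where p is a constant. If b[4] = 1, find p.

-1

b[3] = 10 + 8p
b[4] = -20 - 21p
So -20 - 21p = 1, giving p = -1.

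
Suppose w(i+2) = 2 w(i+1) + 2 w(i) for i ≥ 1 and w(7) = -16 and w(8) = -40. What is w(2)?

Rearranging, w(i-2) = (w(i) - 2 w(i-1)) / 2.
w(6) = (-40 - 2(-16)) / 2 = -8/2 = -4
w(5) = (-16 - 2(-4)) / 2 = -8/2 = -4
w(4) = (-4 - 2(-4)) / 2 = 4/2 = 2
w(3) = (-4 - 2(2)) / 2 = -8/2 = -4
w(2) = (2 - 2(-4)) / 2 = 10/2 = 5

5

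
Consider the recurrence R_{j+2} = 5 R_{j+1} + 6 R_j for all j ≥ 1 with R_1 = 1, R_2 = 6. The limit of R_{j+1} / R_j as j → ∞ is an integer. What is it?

The characteristic equation is r^2 - 5r - 6 = 0, which factors as (r - 6)(r + 1) = 0.
So the roots are 6 and -1. Since |6| > |-1| and the coefficient of 6^j is non-zero, the ratio tends to 6.

6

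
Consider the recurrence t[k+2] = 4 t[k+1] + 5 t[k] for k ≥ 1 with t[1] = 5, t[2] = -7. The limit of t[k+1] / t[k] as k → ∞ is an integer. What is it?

5

The characteristic equation is r^2 - 4r - 5 = 0, which factors as (r - 5)(r + 1) = 0.
So the roots are 5 and -1. Since |5| > |-1| and the coefficient of 5^k is non-zero, the ratio tends to 5.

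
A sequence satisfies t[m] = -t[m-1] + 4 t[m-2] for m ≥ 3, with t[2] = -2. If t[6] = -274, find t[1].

Let t[1] = y.
t[3] = 2 + 4y
t[4] = -10 - 4y
t[5] = 18 + 20y
t[6] = -58 - 36y
So -58 - 36y = -274, giving y = 6.

6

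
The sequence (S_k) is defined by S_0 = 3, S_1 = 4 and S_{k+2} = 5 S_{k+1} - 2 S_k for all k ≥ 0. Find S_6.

5866

S_2 = 5*4 - 2*3 = 14
S_3 = 5*14 - 2*4 = 62
S_4 = 5*62 - 2*14 = 282
S_5 = 5*282 - 2*62 = 1286
S_6 = 5*1286 - 2*282 = 5866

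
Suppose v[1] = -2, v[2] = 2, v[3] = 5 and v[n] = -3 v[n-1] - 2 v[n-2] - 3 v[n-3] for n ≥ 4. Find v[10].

-3199

v[4] = -3*5 - 2*2 - 3*(-2) = -13
v[5] = -3*(-13) - 2*5 - 3*2 = 23
v[6] = -3*23 - 2*(-13) - 3*5 = -58
v[7] = -3*(-58) - 2*23 - 3*(-13) = 167
v[8] = -3*167 - 2*(-58) - 3*23 = -454
v[9] = -3*(-454) - 2*167 - 3*(-58) = 1202
v[10] = -3*1202 - 2*(-454) - 3*167 = -3199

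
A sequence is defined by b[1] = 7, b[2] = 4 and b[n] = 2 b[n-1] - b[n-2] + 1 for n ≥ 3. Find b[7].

b[3] = 2*4 - 7 + 1 = 2
b[4] = 2*2 - 4 + 1 = 1
b[5] = 2*1 - 2 + 1 = 1
b[6] = 2*1 - 1 + 1 = 2
b[7] = 2*2 - 1 + 1 = 4

4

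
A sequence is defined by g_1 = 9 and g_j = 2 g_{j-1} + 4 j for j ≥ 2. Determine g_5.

308

g_2 = 2*9 + 8 = 26
g_3 = 2*26 + 12 = 64
g_4 = 2*64 + 16 = 144
g_5 = 2*144 + 20 = 308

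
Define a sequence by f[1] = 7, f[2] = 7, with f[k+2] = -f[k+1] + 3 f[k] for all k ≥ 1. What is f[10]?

f[3] = -7 + 3*7 = 14
f[4] = -14 + 3*7 = 7
f[5] = -7 + 3*14 = 35
f[6] = -35 + 3*7 = -14
f[7] = -(-14) + 3*35 = 119
f[8] = -119 + 3*(-14) = -161
f[9] = -(-161) + 3*119 = 518
f[10] = -518 + 3*(-161) = -1001

-1001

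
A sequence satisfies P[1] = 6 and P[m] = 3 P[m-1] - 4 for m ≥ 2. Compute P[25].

The fixed point is -4/(1 - 3) = 2, so P[m] - 2 = 3(P[m-1] - 2).
Hence P[m] = 4·3^{m-1} + 2.
P[25] = 4·3^{24} + 2 = 4·282429536481 + 2 = 1129718145926.

1129718145926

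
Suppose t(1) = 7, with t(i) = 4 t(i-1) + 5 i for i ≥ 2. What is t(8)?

178388

t(2) = 4·7 + 10 = 38
t(3) = 4·38 + 15 = 167
t(4) = 4·167 + 20 = 688
t(5) = 4·688 + 25 = 2777
t(6) = 4·2777 + 30 = 11138
t(7) = 4·11138 + 35 = 44587
t(8) = 4·44587 + 40 = 178388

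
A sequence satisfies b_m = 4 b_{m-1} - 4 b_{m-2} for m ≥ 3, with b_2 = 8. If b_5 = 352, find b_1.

-2

Let b_1 = v.
b_3 = 32 - 4v
b_4 = 96 - 16v
b_5 = 256 - 48v
So 256 - 48v = 352, giving v = -2.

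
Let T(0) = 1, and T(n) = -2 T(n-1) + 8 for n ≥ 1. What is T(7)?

T(1) = -2(1) + 8 = 6
T(2) = -2(6) + 8 = -4
T(3) = -2(-4) + 8 = 16
T(4) = -2(16) + 8 = -24
T(5) = -2(-24) + 8 = 56
T(6) = -2(56) + 8 = -104
T(7) = -2(-104) + 8 = 216

216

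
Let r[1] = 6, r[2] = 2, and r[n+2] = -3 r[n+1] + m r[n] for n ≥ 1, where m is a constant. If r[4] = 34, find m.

r[3] = -6 + 6m
r[4] = 18 - 16m
So 18 - 16m = 34, giving m = -1.

-1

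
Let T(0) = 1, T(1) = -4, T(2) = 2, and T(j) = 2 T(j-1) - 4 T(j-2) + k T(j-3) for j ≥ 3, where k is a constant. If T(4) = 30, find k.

T(3) = 20 + k
T(4) = 32 - 2k
So 32 - 2k = 30, giving k = 1.

1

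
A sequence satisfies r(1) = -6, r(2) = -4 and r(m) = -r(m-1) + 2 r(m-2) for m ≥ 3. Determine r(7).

r(3) = -(-4) + 2·(-6) = -8
r(4) = -(-8) + 2·(-4) = 0
r(5) = -0 + 2·(-8) = -16
r(6) = -(-16) + 2·0 = 16
r(7) = -16 + 2·(-16) = -48

-48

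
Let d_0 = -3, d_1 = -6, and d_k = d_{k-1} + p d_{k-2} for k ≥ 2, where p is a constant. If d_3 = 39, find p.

-5

d_2 = -6 - 3p
d_3 = -6 - 9p
So -6 - 9p = 39, giving p = -5.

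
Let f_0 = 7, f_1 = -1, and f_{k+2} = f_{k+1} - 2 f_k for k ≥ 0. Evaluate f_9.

59

f_2 = (-1) - 2(7) = -15
f_3 = (-15) - 2(-1) = -13
f_4 = (-13) - 2(-15) = 17
f_5 = 17 - 2(-13) = 43
f_6 = 43 - 2(17) = 9
f_7 = 9 - 2(43) = -77
f_8 = (-77) - 2(9) = -95
f_9 = (-95) - 2(-77) = 59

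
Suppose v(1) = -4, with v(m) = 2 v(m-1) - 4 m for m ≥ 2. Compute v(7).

-988

v(2) = 2*(-4) - 8 = -16
v(3) = 2*(-16) - 12 = -44
v(4) = 2*(-44) - 16 = -104
v(5) = 2*(-104) - 20 = -228
v(6) = 2*(-228) - 24 = -480
v(7) = 2*(-480) - 28 = -988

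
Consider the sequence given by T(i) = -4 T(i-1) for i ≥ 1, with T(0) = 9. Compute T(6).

T(1) = -4*9 = -36
T(2) = -4*(-36) = 144
T(3) = -4*144 = -576
T(4) = -4*(-576) = 2304
T(5) = -4*2304 = -9216
T(6) = -4*(-9216) = 36864

36864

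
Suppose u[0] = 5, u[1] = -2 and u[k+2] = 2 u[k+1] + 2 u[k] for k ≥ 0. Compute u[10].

u[2] = 2·(-2) + 2·5 = 6
u[3] = 2·6 + 2·(-2) = 8
u[4] = 2·8 + 2·6 = 28
u[5] = 2·28 + 2·8 = 72
u[6] = 2·72 + 2·28 = 200
u[7] = 2·200 + 2·72 = 544
u[8] = 2·544 + 2·200 = 1488
u[9] = 2·1488 + 2·544 = 4064
u[10] = 2·4064 + 2·1488 = 11104

11104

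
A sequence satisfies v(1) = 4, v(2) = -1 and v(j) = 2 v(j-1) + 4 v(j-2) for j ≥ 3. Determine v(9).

v(3) = 2·(-1) + 4·4 = 14
v(4) = 2·14 + 4·(-1) = 24
v(5) = 2·24 + 4·14 = 104
v(6) = 2·104 + 4·24 = 304
v(7) = 2·304 + 4·104 = 1024
v(8) = 2·1024 + 4·304 = 3264
v(9) = 2·3264 + 4·1024 = 10624

10624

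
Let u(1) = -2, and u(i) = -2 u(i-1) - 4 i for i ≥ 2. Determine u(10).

-128

u(2) = -2(-2) - 8 = -4
u(3) = -2(-4) - 12 = -4
u(4) = -2(-4) - 16 = -8
u(5) = -2(-8) - 20 = -4
u(6) = -2(-4) - 24 = -16
u(7) = -2(-16) - 28 = 4
u(8) = -2(4) - 32 = -40
u(9) = -2(-40) - 36 = 44
u(10) = -2(44) - 40 = -128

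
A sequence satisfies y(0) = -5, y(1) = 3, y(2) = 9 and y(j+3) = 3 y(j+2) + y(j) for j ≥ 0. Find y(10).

62166

y(3) = 3·9 + (-5) = 22
y(4) = 3·22 + 3 = 69
y(5) = 3·69 + 9 = 216
y(6) = 3·216 + 22 = 670
y(7) = 3·670 + 69 = 2079
y(8) = 3·2079 + 216 = 6453
y(9) = 3·6453 + 670 = 20029
y(10) = 3·20029 + 2079 = 62166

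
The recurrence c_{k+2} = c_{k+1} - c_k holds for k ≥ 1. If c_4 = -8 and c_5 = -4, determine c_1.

Rearranging, c_{k-2} = -(c_k - c_{k-1}).
c_3 = -(-4 - (-8)) = -4
c_2 = -(-8 - (-4)) = 4
c_1 = -(-4 - 4) = 8

8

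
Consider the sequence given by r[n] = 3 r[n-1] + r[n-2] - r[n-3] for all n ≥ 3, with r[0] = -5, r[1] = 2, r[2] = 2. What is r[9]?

13626

r[3] = 3*2 + 2 - (-5) = 13
r[4] = 3*13 + 2 - 2 = 39
r[5] = 3*39 + 13 - 2 = 128
r[6] = 3*128 + 39 - 13 = 410
r[7] = 3*410 + 128 - 39 = 1319
r[8] = 3*1319 + 410 - 128 = 4239
r[9] = 3*4239 + 1319 - 410 = 13626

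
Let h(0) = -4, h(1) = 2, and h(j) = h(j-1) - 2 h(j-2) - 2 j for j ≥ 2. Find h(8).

12

h(2) = 2 - 2(-4) - 4 = 6
h(3) = 6 - 2(2) - 6 = -4
h(4) = (-4) - 2(6) - 8 = -24
h(5) = (-24) - 2(-4) - 10 = -26
h(6) = (-26) - 2(-24) - 12 = 10
h(7) = 10 - 2(-26) - 14 = 48
h(8) = 48 - 2(10) - 16 = 12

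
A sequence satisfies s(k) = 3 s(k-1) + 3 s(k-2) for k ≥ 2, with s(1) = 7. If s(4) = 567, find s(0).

Let s(0) = z.
s(2) = 21 + 3z
s(3) = 84 + 9z
s(4) = 315 + 36z
So 315 + 36z = 567, giving z = 7.

7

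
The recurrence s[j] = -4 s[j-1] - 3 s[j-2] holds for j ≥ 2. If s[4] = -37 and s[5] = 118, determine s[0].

Rearranging, s[j-2] = (s[j] + 4 s[j-1]) / -3.
s[3] = (118 + 4·(-37)) / -3 = -30/-3 = 10
s[2] = (-37 + 4·10) / -3 = 3/-3 = -1
s[1] = (10 + 4·(-1)) / -3 = 6/-3 = -2
s[0] = (-1 + 4·(-2)) / -3 = -9/-3 = 3

3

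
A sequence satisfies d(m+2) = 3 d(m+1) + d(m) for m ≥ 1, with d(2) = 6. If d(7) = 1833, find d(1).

-3

Let d(1) = v.
d(3) = 18 + v
d(4) = 60 + 3v
d(5) = 198 + 10v
d(6) = 654 + 33v
d(7) = 2160 + 109v
So 2160 + 109v = 1833, giving v = -3.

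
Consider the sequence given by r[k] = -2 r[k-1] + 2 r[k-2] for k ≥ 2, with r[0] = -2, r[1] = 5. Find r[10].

-43232

r[2] = -2(5) + 2(-2) = -14
r[3] = -2(-14) + 2(5) = 38
r[4] = -2(38) + 2(-14) = -104
r[5] = -2(-104) + 2(38) = 284
r[6] = -2(284) + 2(-104) = -776
r[7] = -2(-776) + 2(284) = 2120
r[8] = -2(2120) + 2(-776) = -5792
r[9] = -2(-5792) + 2(2120) = 15824
r[10] = -2(15824) + 2(-5792) = -43232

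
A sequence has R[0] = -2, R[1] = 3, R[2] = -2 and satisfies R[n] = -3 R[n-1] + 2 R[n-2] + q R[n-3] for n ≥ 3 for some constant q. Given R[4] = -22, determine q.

R[3] = 12 - 2q
R[4] = -40 + 9q
So -40 + 9q = -22, giving q = 2.

2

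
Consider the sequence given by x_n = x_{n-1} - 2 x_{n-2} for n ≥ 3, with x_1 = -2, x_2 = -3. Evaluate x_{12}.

-113

x_3 = (-3) - 2(-2) = 1
x_4 = 1 - 2(-3) = 7
x_5 = 7 - 2(1) = 5
x_6 = 5 - 2(7) = -9
x_7 = (-9) - 2(5) = -19
x_8 = (-19) - 2(-9) = -1
x_9 = (-1) - 2(-19) = 37
x_{10} = 37 - 2(-1) = 39
x_{11} = 39 - 2(37) = -35
x_{12} = (-35) - 2(39) = -113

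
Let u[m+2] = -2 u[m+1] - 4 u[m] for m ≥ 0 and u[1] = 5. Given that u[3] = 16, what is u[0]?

Let u[0] = y.
u[2] = -10 - 4y
u[3] = 8y
So 8y = 16, giving y = 2.

2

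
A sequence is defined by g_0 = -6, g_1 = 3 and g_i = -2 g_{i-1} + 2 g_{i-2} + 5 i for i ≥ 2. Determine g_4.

g_2 = -2·3 + 2·(-6) + 10 = -8
g_3 = -2·(-8) + 2·3 + 15 = 37
g_4 = -2·37 + 2·(-8) + 20 = -70

-70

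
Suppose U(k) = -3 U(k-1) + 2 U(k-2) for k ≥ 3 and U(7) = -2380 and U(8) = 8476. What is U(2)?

Rearranging, U(k-2) = (U(k) + 3 U(k-1)) / 2.
U(6) = (8476 + 3(-2380)) / 2 = 1336/2 = 668
U(5) = (-2380 + 3(668)) / 2 = -376/2 = -188
U(4) = (668 + 3(-188)) / 2 = 104/2 = 52
U(3) = (-188 + 3(52)) / 2 = -32/2 = -16
U(2) = (52 + 3(-16)) / 2 = 4/2 = 2

2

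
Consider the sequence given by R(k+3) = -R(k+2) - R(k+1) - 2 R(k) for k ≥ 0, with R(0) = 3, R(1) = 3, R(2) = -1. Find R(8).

-1

R(3) = -(-1) - 3 - 2·3 = -8
R(4) = -(-8) - (-1) - 2·3 = 3
R(5) = -3 - (-8) - 2·(-1) = 7
R(6) = -7 - 3 - 2·(-8) = 6
R(7) = -6 - 7 - 2·3 = -19
R(8) = -(-19) - 6 - 2·7 = -1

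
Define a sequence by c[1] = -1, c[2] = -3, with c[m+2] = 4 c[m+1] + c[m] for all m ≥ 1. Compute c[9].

c[3] = 4·(-3) + (-1) = -13
c[4] = 4·(-13) + (-3) = -55
c[5] = 4·(-55) + (-13) = -233
c[6] = 4·(-233) + (-55) = -987
c[7] = 4·(-987) + (-233) = -4181
c[8] = 4·(-4181) + (-987) = -17711
c[9] = 4·(-17711) + (-4181) = -75025

-75025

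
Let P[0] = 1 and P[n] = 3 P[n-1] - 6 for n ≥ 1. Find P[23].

-188286357651

The fixed point is -6/(1 - 3) = 3, so P[n] - 3 = 3(P[n-1] - 3).
Hence P[n] = -2·3^n + 3.
P[23] = -2·3^{23} + 3 = -2·94143178827 + 3 = -188286357651.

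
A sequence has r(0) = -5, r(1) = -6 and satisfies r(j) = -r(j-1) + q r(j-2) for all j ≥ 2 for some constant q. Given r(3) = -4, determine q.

r(2) = 6 - 5q
r(3) = -6 - q
So -6 - q = -4, giving q = -2.

-2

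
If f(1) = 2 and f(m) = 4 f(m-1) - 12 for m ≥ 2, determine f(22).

-8796093022204

The fixed point is -12/(1 - 4) = 4, so f(m) - 4 = 4(f(m-1) - 4).
Hence f(m) = -2·4^{m-1} + 4.
f(22) = -2·4^{21} + 4 = -2·4398046511104 + 4 = -8796093022204.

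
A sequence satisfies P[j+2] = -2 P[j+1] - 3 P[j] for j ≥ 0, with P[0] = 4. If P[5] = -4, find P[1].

-4

Let P[1] = v.
P[2] = -12 - 2v
P[3] = 24 + v
P[4] = -12 + 4v
P[5] = -48 - 11v
So -48 - 11v = -4, giving v = -4.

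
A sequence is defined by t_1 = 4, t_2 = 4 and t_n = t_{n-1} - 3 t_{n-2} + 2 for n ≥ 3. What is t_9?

-246

t_3 = 4 - 3·4 + 2 = -6
t_4 = (-6) - 3·4 + 2 = -16
t_5 = (-16) - 3·(-6) + 2 = 4
t_6 = 4 - 3·(-16) + 2 = 54
t_7 = 54 - 3·4 + 2 = 44
t_8 = 44 - 3·54 + 2 = -116
t_9 = (-116) - 3·44 + 2 = -246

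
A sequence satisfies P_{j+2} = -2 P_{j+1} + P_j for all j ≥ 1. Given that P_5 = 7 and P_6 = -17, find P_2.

-1

Rearranging, P_{j-2} = P_j + 2 P_{j-1}.
P_4 = -17 + 2*7 = -3
P_3 = 7 + 2*(-3) = 1
P_2 = -3 + 2*1 = -1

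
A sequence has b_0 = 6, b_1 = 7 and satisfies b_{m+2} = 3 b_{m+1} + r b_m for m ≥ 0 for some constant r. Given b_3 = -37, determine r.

b_2 = 21 + 6r
b_3 = 63 + 25r
So 63 + 25r = -37, giving r = -4.

-4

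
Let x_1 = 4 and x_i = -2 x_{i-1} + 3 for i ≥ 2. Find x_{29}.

The fixed point is 3/(1 + 2) = 1, so x_i - 1 = -2(x_{i-1} - 1).
Hence x_i = 3·(-2)^{i-1} + 1.
x_{29} = 3·(-2)^{28} + 1 = 3·268435456 + 1 = 805306369.

805306369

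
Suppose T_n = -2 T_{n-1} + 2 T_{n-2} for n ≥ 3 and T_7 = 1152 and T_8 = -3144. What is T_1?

9

Rearranging, T_{n-2} = (T_n + 2 T_{n-1}) / 2.
T_6 = (-3144 + 2·1152) / 2 = -840/2 = -420
T_5 = (1152 + 2·(-420)) / 2 = 312/2 = 156
T_4 = (-420 + 2·156) / 2 = -108/2 = -54
T_3 = (156 + 2·(-54)) / 2 = 48/2 = 24
T_2 = (-54 + 2·24) / 2 = -6/2 = -3
T_1 = (24 + 2·(-3)) / 2 = 18/2 = 9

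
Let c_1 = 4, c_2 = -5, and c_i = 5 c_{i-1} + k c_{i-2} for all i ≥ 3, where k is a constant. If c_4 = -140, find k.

-1

c_3 = -25 + 4k
c_4 = -125 + 15k
So -125 + 15k = -140, giving k = -1.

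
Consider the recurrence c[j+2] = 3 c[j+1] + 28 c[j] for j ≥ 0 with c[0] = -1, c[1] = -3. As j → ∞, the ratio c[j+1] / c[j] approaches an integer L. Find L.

7

The characteristic equation is r^2 - 3r - 28 = 0, which factors as (r - 7)(r + 4) = 0.
So the roots are 7 and -4. Since |7| > |-4| and the coefficient of 7^j is non-zero, the ratio tends to 7.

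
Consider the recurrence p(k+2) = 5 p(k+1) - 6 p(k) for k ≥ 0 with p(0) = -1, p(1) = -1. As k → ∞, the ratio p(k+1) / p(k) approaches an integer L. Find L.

The characteristic equation is r^2 - 5r + 6 = 0, which factors as (r - 3)(r - 2) = 0.
So the roots are 3 and 2. Since |3| > |2| and the coefficient of 3^k is non-zero, the ratio tends to 3.

3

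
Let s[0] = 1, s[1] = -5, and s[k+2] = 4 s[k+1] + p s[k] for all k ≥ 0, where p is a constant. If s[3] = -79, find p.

-1

s[2] = -20 + p
s[3] = -80 - p
So -80 - p = -79, giving p = -1.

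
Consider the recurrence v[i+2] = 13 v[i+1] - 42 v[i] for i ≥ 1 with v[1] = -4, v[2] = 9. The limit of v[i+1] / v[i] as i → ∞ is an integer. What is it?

The characteristic equation is r^2 - 13r + 42 = 0, which factors as (r - 7)(r - 6) = 0.
So the roots are 7 and 6. Since |7| > |6| and the coefficient of 7^i is non-zero, the ratio tends to 7.

7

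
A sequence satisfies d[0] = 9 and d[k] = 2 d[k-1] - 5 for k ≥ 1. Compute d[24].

The fixed point is -5/(1 - 2) = 5, so d[k] - 5 = 2(d[k-1] - 5).
Hence d[k] = 4·2^k + 5.
d[24] = 4·2^{24} + 5 = 4·16777216 + 5 = 67108869.

67108869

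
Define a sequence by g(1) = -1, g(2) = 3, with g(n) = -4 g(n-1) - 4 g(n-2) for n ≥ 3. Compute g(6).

g(3) = -4(3) - 4(-1) = -8
g(4) = -4(-8) - 4(3) = 20
g(5) = -4(20) - 4(-8) = -48
g(6) = -4(-48) - 4(20) = 112

112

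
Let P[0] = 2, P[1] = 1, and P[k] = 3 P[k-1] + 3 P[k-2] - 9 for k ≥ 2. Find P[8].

P[2] = 3·1 + 3·2 - 9 = 0
P[3] = 3·0 + 3·1 - 9 = -6
P[4] = 3·(-6) + 3·0 - 9 = -27
P[5] = 3·(-27) + 3·(-6) - 9 = -108
P[6] = 3·(-108) + 3·(-27) - 9 = -414
P[7] = 3·(-414) + 3·(-108) - 9 = -1575
P[8] = 3·(-1575) + 3·(-414) - 9 = -5976

-5976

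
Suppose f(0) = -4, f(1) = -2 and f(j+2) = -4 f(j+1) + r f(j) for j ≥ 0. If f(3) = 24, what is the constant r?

f(2) = 8 - 4r
f(3) = -32 + 14r
So -32 + 14r = 24, giving r = 4.

4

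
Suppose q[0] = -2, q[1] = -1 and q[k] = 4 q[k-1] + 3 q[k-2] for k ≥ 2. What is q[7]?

-20227

q[2] = 4·(-1) + 3·(-2) = -10
q[3] = 4·(-10) + 3·(-1) = -43
q[4] = 4·(-43) + 3·(-10) = -202
q[5] = 4·(-202) + 3·(-43) = -937
q[6] = 4·(-937) + 3·(-202) = -4354
q[7] = 4·(-4354) + 3·(-937) = -20227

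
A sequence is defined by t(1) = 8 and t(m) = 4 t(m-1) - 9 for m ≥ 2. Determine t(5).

t(2) = 4(8) - 9 = 23
t(3) = 4(23) - 9 = 83
t(4) = 4(83) - 9 = 323
t(5) = 4(323) - 9 = 1283

1283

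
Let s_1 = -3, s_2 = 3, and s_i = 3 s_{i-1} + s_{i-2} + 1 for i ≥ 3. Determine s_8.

s_3 = 3(3) + (-3) + 1 = 7
s_4 = 3(7) + 3 + 1 = 25
s_5 = 3(25) + 7 + 1 = 83
s_6 = 3(83) + 25 + 1 = 275
s_7 = 3(275) + 83 + 1 = 909
s_8 = 3(909) + 275 + 1 = 3003

3003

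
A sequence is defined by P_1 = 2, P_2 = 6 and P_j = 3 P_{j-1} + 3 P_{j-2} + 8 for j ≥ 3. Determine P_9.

97328

P_3 = 3*6 + 3*2 + 8 = 32
P_4 = 3*32 + 3*6 + 8 = 122
P_5 = 3*122 + 3*32 + 8 = 470
P_6 = 3*470 + 3*122 + 8 = 1784
P_7 = 3*1784 + 3*470 + 8 = 6770
P_8 = 3*6770 + 3*1784 + 8 = 25670
P_9 = 3*25670 + 3*6770 + 8 = 97328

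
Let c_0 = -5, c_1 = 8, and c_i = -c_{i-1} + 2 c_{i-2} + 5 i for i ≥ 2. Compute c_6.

-178

c_2 = -8 + 2·(-5) + 10 = -8
c_3 = -(-8) + 2·8 + 15 = 39
c_4 = -39 + 2·(-8) + 20 = -35
c_5 = -(-35) + 2·39 + 25 = 138
c_6 = -138 + 2·(-35) + 30 = -178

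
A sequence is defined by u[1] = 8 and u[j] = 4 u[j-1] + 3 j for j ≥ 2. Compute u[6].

10574

u[2] = 4(8) + 6 = 38
u[3] = 4(38) + 9 = 161
u[4] = 4(161) + 12 = 656
u[5] = 4(656) + 15 = 2639
u[6] = 4(2639) + 18 = 10574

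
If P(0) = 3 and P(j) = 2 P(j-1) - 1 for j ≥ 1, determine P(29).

The fixed point is -1/(1 - 2) = 1, so P(j) - 1 = 2(P(j-1) - 1).
Hence P(j) = 2·2^j + 1.
P(29) = 2·2^{29} + 1 = 2·536870912 + 1 = 1073741825.

1073741825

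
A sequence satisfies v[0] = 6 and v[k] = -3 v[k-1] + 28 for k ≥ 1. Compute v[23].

The fixed point is 28/(1 + 3) = 7, so v[k] - 7 = -3(v[k-1] - 7).
Hence v[k] = -1·(-3)^k + 7.
v[23] = -1·(-3)^{23} + 7 = -1·-94143178827 + 7 = 94143178834.

94143178834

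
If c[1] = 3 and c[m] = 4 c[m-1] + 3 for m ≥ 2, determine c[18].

68719476735

The fixed point is 3/(1 - 4) = -1, so c[m] + 1 = 4(c[m-1] + 1).
Hence c[m] = 4·4^{m-1} - 1.
c[18] = 4·4^{17} - 1 = 4·17179869184 - 1 = 68719476735.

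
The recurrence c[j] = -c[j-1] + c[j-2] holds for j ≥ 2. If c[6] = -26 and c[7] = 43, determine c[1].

Rearranging, c[j-2] = c[j] + c[j-1].
c[5] = 43 + (-26) = 17
c[4] = -26 + 17 = -9
c[3] = 17 + (-9) = 8
c[2] = -9 + 8 = -1
c[1] = 8 + (-1) = 7

7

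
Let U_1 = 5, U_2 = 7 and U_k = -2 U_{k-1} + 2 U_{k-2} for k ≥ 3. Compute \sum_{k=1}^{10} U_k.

U_3 = -2·7 + 2·5 = -4
U_4 = -2·(-4) + 2·7 = 22
U_5 = -2·22 + 2·(-4) = -52
U_6 = -2·(-52) + 2·22 = 148
U_7 = -2·148 + 2·(-52) = -400
U_8 = -2·(-400) + 2·148 = 1096
U_9 = -2·1096 + 2·(-400) = -2992
U_{10} = -2·(-2992) + 2·1096 = 8176
Sum = 5 + 7 + (-4) + 22 + (-52) + 148 + (-400) + 1096 + (-2992) + 8176 = 6006

6006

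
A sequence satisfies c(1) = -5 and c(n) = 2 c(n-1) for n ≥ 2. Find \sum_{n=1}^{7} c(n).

-635

c(2) = 2·(-5) = -10
c(3) = 2·(-10) = -20
c(4) = 2·(-20) = -40
c(5) = 2·(-40) = -80
c(6) = 2·(-80) = -160
c(7) = 2·(-160) = -320
Sum = (-5) + (-10) + (-20) + (-40) + (-80) + (-160) + (-320) = -635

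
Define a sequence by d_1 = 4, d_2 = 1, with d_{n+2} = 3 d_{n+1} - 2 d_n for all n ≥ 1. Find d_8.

d_3 = 3(1) - 2(4) = -5
d_4 = 3(-5) - 2(1) = -17
d_5 = 3(-17) - 2(-5) = -41
d_6 = 3(-41) - 2(-17) = -89
d_7 = 3(-89) - 2(-41) = -185
d_8 = 3(-185) - 2(-89) = -377

-377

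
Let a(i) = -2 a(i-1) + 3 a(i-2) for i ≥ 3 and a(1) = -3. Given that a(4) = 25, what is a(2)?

Let a(2) = z.
a(3) = -9 - 2z
a(4) = 18 + 7z
So 18 + 7z = 25, giving z = 1.

1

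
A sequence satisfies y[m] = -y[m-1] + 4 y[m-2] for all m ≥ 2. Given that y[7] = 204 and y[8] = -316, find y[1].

4

Rearranging, y[m-2] = (y[m] + y[m-1]) / 4.
y[6] = (-316 + 204) / 4 = -112/4 = -28
y[5] = (204 + (-28)) / 4 = 176/4 = 44
y[4] = (-28 + 44) / 4 = 16/4 = 4
y[3] = (44 + 4) / 4 = 48/4 = 12
y[2] = (4 + 12) / 4 = 16/4 = 4
y[1] = (12 + 4) / 4 = 16/4 = 4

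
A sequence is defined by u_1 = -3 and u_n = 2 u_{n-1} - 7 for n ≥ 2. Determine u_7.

-633

u_2 = 2(-3) - 7 = -13
u_3 = 2(-13) - 7 = -33
u_4 = 2(-33) - 7 = -73
u_5 = 2(-73) - 7 = -153
u_6 = 2(-153) - 7 = -313
u_7 = 2(-313) - 7 = -633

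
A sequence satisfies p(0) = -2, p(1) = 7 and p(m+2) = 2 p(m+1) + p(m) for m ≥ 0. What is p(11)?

35431

p(2) = 2*7 + (-2) = 12
p(3) = 2*12 + 7 = 31
p(4) = 2*31 + 12 = 74
p(5) = 2*74 + 31 = 179
p(6) = 2*179 + 74 = 432
p(7) = 2*432 + 179 = 1043
p(8) = 2*1043 + 432 = 2518
p(9) = 2*2518 + 1043 = 6079
p(10) = 2*6079 + 2518 = 14676
p(11) = 2*14676 + 6079 = 35431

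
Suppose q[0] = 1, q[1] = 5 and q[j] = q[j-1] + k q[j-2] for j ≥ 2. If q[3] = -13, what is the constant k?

-3

q[2] = 5 + k
q[3] = 5 + 6k
So 5 + 6k = -13, giving k = -3.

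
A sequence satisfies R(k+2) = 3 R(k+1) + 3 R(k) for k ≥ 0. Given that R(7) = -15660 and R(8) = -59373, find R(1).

-4

Rearranging, R(k-2) = (R(k) - 3 R(k-1)) / 3.
R(6) = (-59373 - 3·(-15660)) / 3 = -12393/3 = -4131
R(5) = (-15660 - 3·(-4131)) / 3 = -3267/3 = -1089
R(4) = (-4131 - 3·(-1089)) / 3 = -864/3 = -288
R(3) = (-1089 - 3·(-288)) / 3 = -225/3 = -75
R(2) = (-288 - 3·(-75)) / 3 = -63/3 = -21
R(1) = (-75 - 3·(-21)) / 3 = -12/3 = -4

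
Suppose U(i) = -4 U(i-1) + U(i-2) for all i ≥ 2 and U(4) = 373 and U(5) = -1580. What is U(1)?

-4

Rearranging, U(i-2) = U(i) + 4 U(i-1).
U(3) = -1580 + 4·373 = -88
U(2) = 373 + 4·(-88) = 21
U(1) = -88 + 4·21 = -4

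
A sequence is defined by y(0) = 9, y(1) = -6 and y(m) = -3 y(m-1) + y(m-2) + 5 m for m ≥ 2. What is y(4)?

363

y(2) = -3(-6) + 9 + 10 = 37
y(3) = -3(37) + (-6) + 15 = -102
y(4) = -3(-102) + 37 + 20 = 363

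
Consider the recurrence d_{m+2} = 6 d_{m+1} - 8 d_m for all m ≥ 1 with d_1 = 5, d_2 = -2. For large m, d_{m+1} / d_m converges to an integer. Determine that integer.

The characteristic equation is r^2 - 6r + 8 = 0, which factors as (r - 4)(r - 2) = 0.
So the roots are 4 and 2. Since |4| > |2| and the coefficient of 4^m is non-zero, the ratio tends to 4.

4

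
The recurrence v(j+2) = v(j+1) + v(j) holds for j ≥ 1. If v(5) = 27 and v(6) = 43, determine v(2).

5

Rearranging, v(j-2) = v(j) - v(j-1).
v(4) = 43 - 27 = 16
v(3) = 27 - 16 = 11
v(2) = 16 - 11 = 5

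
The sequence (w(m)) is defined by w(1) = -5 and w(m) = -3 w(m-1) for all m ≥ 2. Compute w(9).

-32805

w(2) = -3*(-5) = 15
w(3) = -3*15 = -45
w(4) = -3*(-45) = 135
w(5) = -3*135 = -405
w(6) = -3*(-405) = 1215
w(7) = -3*1215 = -3645
w(8) = -3*(-3645) = 10935
w(9) = -3*10935 = -32805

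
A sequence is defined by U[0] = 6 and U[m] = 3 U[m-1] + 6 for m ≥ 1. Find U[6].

6558

U[1] = 3·6 + 6 = 24
U[2] = 3·24 + 6 = 78
U[3] = 3·78 + 6 = 240
U[4] = 3·240 + 6 = 726
U[5] = 3·726 + 6 = 2184
U[6] = 3·2184 + 6 = 6558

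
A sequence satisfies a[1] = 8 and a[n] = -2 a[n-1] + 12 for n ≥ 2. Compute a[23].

The fixed point is 12/(1 + 2) = 4, so a[n] - 4 = -2(a[n-1] - 4).
Hence a[n] = 4·(-2)^{n-1} + 4.
a[23] = 4·(-2)^{22} + 4 = 4·4194304 + 4 = 16777220.

16777220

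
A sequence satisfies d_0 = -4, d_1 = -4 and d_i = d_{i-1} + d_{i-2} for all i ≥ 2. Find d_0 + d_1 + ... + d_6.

-132

d_2 = (-4) + (-4) = -8
d_3 = (-8) + (-4) = -12
d_4 = (-12) + (-8) = -20
d_5 = (-20) + (-12) = -32
d_6 = (-32) + (-20) = -52
Sum = (-4) + (-4) + (-8) + (-12) + (-20) + (-32) + (-52) = -132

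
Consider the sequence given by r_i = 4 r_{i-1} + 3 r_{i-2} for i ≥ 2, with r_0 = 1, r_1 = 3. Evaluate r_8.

r_2 = 4·3 + 3·1 = 15
r_3 = 4·15 + 3·3 = 69
r_4 = 4·69 + 3·15 = 321
r_5 = 4·321 + 3·69 = 1491
r_6 = 4·1491 + 3·321 = 6927
r_7 = 4·6927 + 3·1491 = 32181
r_8 = 4·32181 + 3·6927 = 149505

149505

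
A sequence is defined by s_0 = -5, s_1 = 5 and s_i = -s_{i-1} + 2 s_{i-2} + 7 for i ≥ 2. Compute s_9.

1327

s_2 = -5 + 2*(-5) + 7 = -8
s_3 = -(-8) + 2*5 + 7 = 25
s_4 = -25 + 2*(-8) + 7 = -34
s_5 = -(-34) + 2*25 + 7 = 91
s_6 = -91 + 2*(-34) + 7 = -152
s_7 = -(-152) + 2*91 + 7 = 341
s_8 = -341 + 2*(-152) + 7 = -638
s_9 = -(-638) + 2*341 + 7 = 1327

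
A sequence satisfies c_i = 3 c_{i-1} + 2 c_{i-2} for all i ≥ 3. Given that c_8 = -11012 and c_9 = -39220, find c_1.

-4

Rearranging, c_{i-2} = (c_i - 3 c_{i-1}) / 2.
c_7 = (-39220 - 3(-11012)) / 2 = -6184/2 = -3092
c_6 = (-11012 - 3(-3092)) / 2 = -1736/2 = -868
c_5 = (-3092 - 3(-868)) / 2 = -488/2 = -244
c_4 = (-868 - 3(-244)) / 2 = -136/2 = -68
c_3 = (-244 - 3(-68)) / 2 = -40/2 = -20
c_2 = (-68 - 3(-20)) / 2 = -8/2 = -4
c_1 = (-20 - 3(-4)) / 2 = -8/2 = -4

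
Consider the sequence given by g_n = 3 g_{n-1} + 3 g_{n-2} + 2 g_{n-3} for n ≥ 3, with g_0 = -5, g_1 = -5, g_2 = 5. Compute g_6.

-380

g_3 = 3(5) + 3(-5) + 2(-5) = -10
g_4 = 3(-10) + 3(5) + 2(-5) = -25
g_5 = 3(-25) + 3(-10) + 2(5) = -95
g_6 = 3(-95) + 3(-25) + 2(-10) = -380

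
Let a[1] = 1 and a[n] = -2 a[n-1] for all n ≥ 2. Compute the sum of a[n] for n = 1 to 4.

-5

a[2] = -2·1 = -2
a[3] = -2·(-2) = 4
a[4] = -2·4 = -8
Sum = 1 + (-2) + 4 + (-8) = -5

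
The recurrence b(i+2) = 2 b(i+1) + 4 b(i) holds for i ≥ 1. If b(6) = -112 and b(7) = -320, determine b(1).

Rearranging, b(i-2) = (b(i) - 2 b(i-1)) / 4.
b(5) = (-320 - 2(-112)) / 4 = -96/4 = -24
b(4) = (-112 - 2(-24)) / 4 = -64/4 = -16
b(3) = (-24 - 2(-16)) / 4 = 8/4 = 2
b(2) = (-16 - 2(2)) / 4 = -20/4 = -5
b(1) = (2 - 2(-5)) / 4 = 12/4 = 3

3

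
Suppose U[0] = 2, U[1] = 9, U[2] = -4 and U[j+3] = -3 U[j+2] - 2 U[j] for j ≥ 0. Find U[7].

U[3] = -3·(-4) - 2·2 = 8
U[4] = -3·8 - 2·9 = -42
U[5] = -3·(-42) - 2·(-4) = 134
U[6] = -3·134 - 2·8 = -418
U[7] = -3·(-418) - 2·(-42) = 1338

1338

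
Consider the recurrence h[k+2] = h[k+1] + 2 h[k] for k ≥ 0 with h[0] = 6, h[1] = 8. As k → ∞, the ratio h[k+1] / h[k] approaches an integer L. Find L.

2

The characteristic equation is r^2 - r - 2 = 0, which factors as (r - 2)(r + 1) = 0.
So the roots are 2 and -1. Since |2| > |-1| and the coefficient of 2^k is non-zero, the ratio tends to 2.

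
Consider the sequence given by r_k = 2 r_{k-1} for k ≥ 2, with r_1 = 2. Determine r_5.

r_2 = 2(2) = 4
r_3 = 2(4) = 8
r_4 = 2(8) = 16
r_5 = 2(16) = 32

32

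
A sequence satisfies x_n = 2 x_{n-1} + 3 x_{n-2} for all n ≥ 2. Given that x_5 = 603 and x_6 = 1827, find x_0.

Rearranging, x_{n-2} = (x_n - 2 x_{n-1}) / 3.
x_4 = (1827 - 2*603) / 3 = 621/3 = 207
x_3 = (603 - 2*207) / 3 = 189/3 = 63
x_2 = (207 - 2*63) / 3 = 81/3 = 27
x_1 = (63 - 2*27) / 3 = 9/3 = 3
x_0 = (27 - 2*3) / 3 = 21/3 = 7

7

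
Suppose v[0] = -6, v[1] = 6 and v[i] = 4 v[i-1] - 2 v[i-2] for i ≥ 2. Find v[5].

1560

v[2] = 4*6 - 2*(-6) = 36
v[3] = 4*36 - 2*6 = 132
v[4] = 4*132 - 2*36 = 456
v[5] = 4*456 - 2*132 = 1560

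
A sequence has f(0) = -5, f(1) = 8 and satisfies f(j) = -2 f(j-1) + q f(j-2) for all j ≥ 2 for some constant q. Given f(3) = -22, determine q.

-3

f(2) = -16 - 5q
f(3) = 32 + 18q
So 32 + 18q = -22, giving q = -3.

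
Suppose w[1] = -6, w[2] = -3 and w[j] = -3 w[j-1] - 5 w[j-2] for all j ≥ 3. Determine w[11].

28839

w[3] = -3(-3) - 5(-6) = 39
w[4] = -3(39) - 5(-3) = -102
w[5] = -3(-102) - 5(39) = 111
w[6] = -3(111) - 5(-102) = 177
w[7] = -3(177) - 5(111) = -1086
w[8] = -3(-1086) - 5(177) = 2373
w[9] = -3(2373) - 5(-1086) = -1689
w[10] = -3(-1689) - 5(2373) = -6798
w[11] = -3(-6798) - 5(-1689) = 28839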